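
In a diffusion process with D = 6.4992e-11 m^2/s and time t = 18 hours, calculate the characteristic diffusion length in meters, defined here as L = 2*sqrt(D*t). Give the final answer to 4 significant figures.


t = 18 hr = 64800 s
Diffusion length = 2*sqrt(D*t)
= 2*sqrt(6.4992e-11 * 64800)
= 4.104e-03 m


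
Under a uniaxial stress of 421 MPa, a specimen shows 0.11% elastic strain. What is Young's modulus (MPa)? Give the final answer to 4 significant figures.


E = sigma / epsilon
epsilon = 0.11% = 1.1e-03
E = 421 / 1.1e-03
E = 382700 MPa


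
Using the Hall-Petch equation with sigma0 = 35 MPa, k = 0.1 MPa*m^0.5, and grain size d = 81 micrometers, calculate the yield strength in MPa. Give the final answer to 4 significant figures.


sigma_y = sigma0 + k / sqrt(d)
d = 81 um = 8.1e-05 m
sigma_y = 35 + 0.1 / sqrt(8.1e-05)
sigma_y = 46.11 MPa


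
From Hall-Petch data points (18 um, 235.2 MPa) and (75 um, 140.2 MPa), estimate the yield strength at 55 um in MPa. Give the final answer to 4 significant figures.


sigma_y = sigma0 + k / sqrt(d)
1/sqrt(d1) = 1/sqrt(1.8e-05) = 235.702;  1/sqrt(d2) = 115.47
k = (sigma1 - sigma2) / (1/sqrt(d1) - 1/sqrt(d2)) = (235.2 - 140.2) / (235.702 - 115.47) = 0.790138 MPa*m^0.5
sigma0 = sigma1 - k/sqrt(d1) = 235.2 - 0.790138*235.702 = 48.9628 MPa
sigma_y(d3) = 48.9628 + 0.790138 / sqrt(5.5e-05) = 155.5 MPa


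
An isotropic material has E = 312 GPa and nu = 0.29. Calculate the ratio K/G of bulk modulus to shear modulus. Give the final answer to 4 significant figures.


G = E / (2*(1+nu))
G = 312 / (2*(1+0.29)) = 120.93 GPa
K = E / (3*(1-2*nu))
K = 312 / (3*(1-2*0.29)) = 247.619 GPa
K/G = 247.619 / 120.93 = 2.048


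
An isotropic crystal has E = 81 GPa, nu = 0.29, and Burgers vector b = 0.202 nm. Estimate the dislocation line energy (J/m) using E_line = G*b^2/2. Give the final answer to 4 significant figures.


Step 1: G = E / (2*(1+nu))
G = 81 / (2*(1+0.29)) = 31.3953 GPa = 3.13953e+10 Pa
Step 2: E_line = G*b^2/2
b = 0.202 nm = 2.02e-10 m
E_line = 0.5 * 3.13953e+10 * (2.02e-10)^2 = 6.405e-10 J/m


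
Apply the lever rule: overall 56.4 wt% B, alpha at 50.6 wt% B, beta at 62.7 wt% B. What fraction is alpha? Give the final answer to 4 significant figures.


f_alpha = (C_beta - C0) / (C_beta - C_alpha)
f_alpha = (62.7 - 56.4) / (62.7 - 50.6)
f_alpha = 0.5207


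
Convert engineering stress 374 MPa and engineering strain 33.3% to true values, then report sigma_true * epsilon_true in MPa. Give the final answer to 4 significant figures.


sigma_true = sigma_eng * (1 + epsilon_eng)
sigma_true = 374 * (1 + 0.333) = 498.542 MPa
epsilon_true = ln(1 + epsilon_eng)
epsilon_true = ln(1 + 0.333) = 0.287432
sigma_true * epsilon_true = 498.542 * 0.287432 = 143.3 MPa


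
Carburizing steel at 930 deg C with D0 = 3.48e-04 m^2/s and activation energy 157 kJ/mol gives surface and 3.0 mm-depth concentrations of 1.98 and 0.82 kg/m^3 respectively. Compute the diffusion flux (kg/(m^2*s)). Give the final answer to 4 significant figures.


Step 1: D = D0 * exp(-Qd/(R*T))
T = 930 + 273.15 = 1203.15 K
D = 3.48e-04 * exp(-157e3 / (8.314 * 1203.15)) = 5.31121e-11 m^2/s
Step 2: J = D * (C1 - C2) / dx
J = 5.31121e-11 * (1.98 - 0.82) / 3e-03
J = 2.054e-08 kg/(m^2*s)


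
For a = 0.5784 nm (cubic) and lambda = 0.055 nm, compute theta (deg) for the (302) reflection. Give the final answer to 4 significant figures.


d = a / sqrt(h^2+k^2+l^2)
d = 0.5784 / sqrt(13) = 0.160419 nm
lambda = 2*d*sin(theta)  =>  sin(theta) = lambda / (2*d)
sin(theta) = 0.055 / (2 * 0.160419) = 0.171426
theta = 9.871 deg


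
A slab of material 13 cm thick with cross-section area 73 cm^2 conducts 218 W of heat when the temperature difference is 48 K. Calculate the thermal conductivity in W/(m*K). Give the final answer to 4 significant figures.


k = Q*L / (A*dT)
L = 0.13 m, A = 7.3e-03 m^2
k = 218 * 0.13 / (7.3e-03 * 48)
k = 80.88 W/(m*K)


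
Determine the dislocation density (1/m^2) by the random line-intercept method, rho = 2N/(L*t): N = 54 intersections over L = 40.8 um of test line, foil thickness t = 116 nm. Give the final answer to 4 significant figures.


rho = 2N / (L * t)
L = 40.8 um = 4.08e-05 m, t = 116 nm = 1.16e-07 m
rho = 2 * 54 / (4.08e-05 * 1.16e-07)
rho = 2.282e+13 1/m^2


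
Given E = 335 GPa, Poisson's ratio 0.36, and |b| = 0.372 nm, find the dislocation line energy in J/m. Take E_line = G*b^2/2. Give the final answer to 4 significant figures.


Step 1: G = E / (2*(1+nu))
G = 335 / (2*(1+0.36)) = 123.162 GPa = 1.23162e+11 Pa
Step 2: E_line = G*b^2/2
b = 0.372 nm = 3.72e-10 m
E_line = 0.5 * 1.23162e+11 * (3.72e-10)^2 = 8.522e-09 J/m


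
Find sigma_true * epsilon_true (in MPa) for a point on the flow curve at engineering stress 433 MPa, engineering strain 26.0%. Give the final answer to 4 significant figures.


sigma_true = sigma_eng * (1 + epsilon_eng)
sigma_true = 433 * (1 + 0.26) = 545.58 MPa
epsilon_true = ln(1 + epsilon_eng)
epsilon_true = ln(1 + 0.26) = 0.231112
sigma_true * epsilon_true = 545.58 * 0.231112 = 126.1 MPa


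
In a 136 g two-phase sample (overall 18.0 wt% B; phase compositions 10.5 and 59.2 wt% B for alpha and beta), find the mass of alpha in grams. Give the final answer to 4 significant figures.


f_alpha = (C_beta - C0) / (C_beta - C_alpha)
f_alpha = (59.2 - 18.0) / (59.2 - 10.5) = 0.845996
m_alpha = f_alpha * m_total = 0.845996 * 136 = 115.1 g


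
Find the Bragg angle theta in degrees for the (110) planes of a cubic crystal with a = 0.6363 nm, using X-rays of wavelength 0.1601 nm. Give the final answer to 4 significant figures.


d = a / sqrt(h^2+k^2+l^2)
d = 0.6363 / sqrt(2) = 0.449932 nm
lambda = 2*d*sin(theta)  =>  sin(theta) = lambda / (2*d)
sin(theta) = 0.1601 / (2 * 0.449932) = 0.177916
theta = 10.25 deg


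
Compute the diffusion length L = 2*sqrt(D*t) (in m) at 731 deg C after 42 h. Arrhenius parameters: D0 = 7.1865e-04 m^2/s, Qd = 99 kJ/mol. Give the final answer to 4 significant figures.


Step 1: D = D0 * exp(-Qd/(R*T))
T = 1004.15 K
D = 7.1865e-04 * exp(-99e3 / (8.314 * 1004.15)) = 5.08714e-09 m^2/s
Step 2: L = 2*sqrt(D*t)
t = 42 h = 151200 s
L = 2*sqrt(5.08714e-09 * 151200) = 0.05547 m


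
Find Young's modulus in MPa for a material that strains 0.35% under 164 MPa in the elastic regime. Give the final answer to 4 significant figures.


E = sigma / epsilon
epsilon = 0.35% = 3.5e-03
E = 164 / 3.5e-03
E = 46860 MPa


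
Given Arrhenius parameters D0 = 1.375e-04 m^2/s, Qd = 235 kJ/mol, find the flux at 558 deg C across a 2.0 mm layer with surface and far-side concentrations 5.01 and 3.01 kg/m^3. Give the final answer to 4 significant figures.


Step 1: D = D0 * exp(-Qd/(R*T))
T = 558 + 273.15 = 831.15 K
D = 1.375e-04 * exp(-235e3 / (8.314 * 831.15)) = 2.33833e-19 m^2/s
Step 2: J = D * (C1 - C2) / dx
J = 2.33833e-19 * (5.01 - 3.01) / 2e-03
J = 2.338e-16 kg/(m^2*s)


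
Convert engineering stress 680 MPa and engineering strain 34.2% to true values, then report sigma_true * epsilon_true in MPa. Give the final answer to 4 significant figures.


sigma_true = sigma_eng * (1 + epsilon_eng)
sigma_true = 680 * (1 + 0.342) = 912.56 MPa
epsilon_true = ln(1 + epsilon_eng)
epsilon_true = ln(1 + 0.342) = 0.294161
sigma_true * epsilon_true = 912.56 * 0.294161 = 268.4 MPa


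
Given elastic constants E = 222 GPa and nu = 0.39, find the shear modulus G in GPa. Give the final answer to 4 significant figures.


G = E / (2*(1+nu))
G = 222 / (2*(1+0.39))
G = 79.86 GPa


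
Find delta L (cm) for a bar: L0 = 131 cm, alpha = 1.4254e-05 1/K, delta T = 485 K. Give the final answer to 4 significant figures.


dL = L0 * alpha * dT
dL = 131 * 1.4254e-05 * 485
dL = 0.9056 cm


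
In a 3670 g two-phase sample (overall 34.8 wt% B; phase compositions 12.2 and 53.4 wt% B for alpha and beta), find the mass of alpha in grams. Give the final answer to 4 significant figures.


f_alpha = (C_beta - C0) / (C_beta - C_alpha)
f_alpha = (53.4 - 34.8) / (53.4 - 12.2) = 0.451456
m_alpha = f_alpha * m_total = 0.451456 * 3670 = 1657 g


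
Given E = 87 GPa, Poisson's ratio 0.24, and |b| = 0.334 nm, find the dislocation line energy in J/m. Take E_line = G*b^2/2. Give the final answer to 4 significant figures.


Step 1: G = E / (2*(1+nu))
G = 87 / (2*(1+0.24)) = 35.0806 GPa = 3.50806e+10 Pa
Step 2: E_line = G*b^2/2
b = 0.334 nm = 3.34e-10 m
E_line = 0.5 * 3.50806e+10 * (3.34e-10)^2 = 1.957e-09 J/m


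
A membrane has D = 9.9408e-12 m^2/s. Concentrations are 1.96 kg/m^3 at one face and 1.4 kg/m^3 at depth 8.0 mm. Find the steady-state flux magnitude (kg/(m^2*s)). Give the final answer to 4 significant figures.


J = -D * (dC/dx) = D * (C1 - C2) / dx
J = 9.9408e-12 * (1.96 - 1.4) / 8e-03
J = 6.959e-10 kg/(m^2*s)


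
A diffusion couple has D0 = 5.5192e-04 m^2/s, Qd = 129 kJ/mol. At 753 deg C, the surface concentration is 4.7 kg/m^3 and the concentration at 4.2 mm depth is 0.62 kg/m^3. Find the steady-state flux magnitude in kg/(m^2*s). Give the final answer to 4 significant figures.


Step 1: D = D0 * exp(-Qd/(R*T))
T = 753 + 273.15 = 1026.15 K
D = 5.5192e-04 * exp(-129e3 / (8.314 * 1026.15)) = 1.49653e-10 m^2/s
Step 2: J = D * (C1 - C2) / dx
J = 1.49653e-10 * (4.7 - 0.62) / 4.2e-03
J = 1.454e-07 kg/(m^2*s)


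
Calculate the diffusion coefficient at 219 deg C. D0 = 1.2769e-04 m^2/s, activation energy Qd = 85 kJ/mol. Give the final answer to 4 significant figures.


D = D0 * exp(-Qd / (R*T))
T = 492.15 K
D = 1.2769e-04 * exp(-85e3 / (8.314 * 492.15))
D = 1.214e-13 m^2/s


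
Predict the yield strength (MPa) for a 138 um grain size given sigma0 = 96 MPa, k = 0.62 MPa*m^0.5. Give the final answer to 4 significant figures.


sigma_y = sigma0 + k / sqrt(d)
d = 138 um = 1.38e-04 m
sigma_y = 96 + 0.62 / sqrt(1.38e-04)
sigma_y = 148.8 MPa


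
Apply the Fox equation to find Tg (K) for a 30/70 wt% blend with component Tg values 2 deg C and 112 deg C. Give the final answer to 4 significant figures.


1/Tg = w1/Tg1 + w2/Tg2 (in Kelvin)
Tg1 = 275.15 K, Tg2 = 385.15 K
1/Tg = 0.3/275.15 + 0.7/385.15
Tg = 343.9 K


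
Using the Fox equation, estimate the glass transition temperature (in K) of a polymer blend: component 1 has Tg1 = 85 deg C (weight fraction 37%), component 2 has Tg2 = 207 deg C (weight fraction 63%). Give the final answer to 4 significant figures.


1/Tg = w1/Tg1 + w2/Tg2 (in Kelvin)
Tg1 = 358.15 K, Tg2 = 480.15 K
1/Tg = 0.37/358.15 + 0.63/480.15
Tg = 426.4 K


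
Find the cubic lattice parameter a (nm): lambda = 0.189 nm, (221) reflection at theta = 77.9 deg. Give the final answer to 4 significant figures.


d = lambda / (2*sin(theta))
d = 0.189 / (2*sin(77.9 deg))
d = 0.0966472 nm
a = d * sqrt(h^2+k^2+l^2) = 0.0966472 * sqrt(9)
a = 0.2899 nm


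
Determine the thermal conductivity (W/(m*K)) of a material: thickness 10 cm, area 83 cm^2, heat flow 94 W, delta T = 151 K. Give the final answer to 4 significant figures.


k = Q*L / (A*dT)
L = 0.1 m, A = 8.3e-03 m^2
k = 94 * 0.1 / (8.3e-03 * 151)
k = 7.5 W/(m*K)


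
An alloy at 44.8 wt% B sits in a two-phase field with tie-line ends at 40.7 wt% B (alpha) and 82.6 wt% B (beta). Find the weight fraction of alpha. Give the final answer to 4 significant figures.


f_alpha = (C_beta - C0) / (C_beta - C_alpha)
f_alpha = (82.6 - 44.8) / (82.6 - 40.7)
f_alpha = 0.9021


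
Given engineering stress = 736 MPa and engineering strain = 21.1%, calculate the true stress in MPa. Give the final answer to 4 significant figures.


sigma_true = sigma_eng * (1 + epsilon_eng)
sigma_true = 736 * (1 + 0.211)
sigma_true = 891.3 MPa


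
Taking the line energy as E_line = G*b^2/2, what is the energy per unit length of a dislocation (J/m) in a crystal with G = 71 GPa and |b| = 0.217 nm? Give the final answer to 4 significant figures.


E = G*b^2/2
b = 0.217 nm = 2.17e-10 m
G = 71 GPa = 7.1e+10 Pa
E = 0.5 * 7.1e+10 * (2.17e-10)^2
E = 1.672e-09 J/m


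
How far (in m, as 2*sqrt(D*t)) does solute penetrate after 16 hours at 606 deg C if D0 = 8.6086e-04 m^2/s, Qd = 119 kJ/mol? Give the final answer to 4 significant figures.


Step 1: D = D0 * exp(-Qd/(R*T))
T = 879.15 K
D = 8.6086e-04 * exp(-119e3 / (8.314 * 879.15)) = 7.31644e-11 m^2/s
Step 2: L = 2*sqrt(D*t)
t = 16 h = 57600 s
L = 2*sqrt(7.31644e-11 * 57600) = 4.106e-03 m


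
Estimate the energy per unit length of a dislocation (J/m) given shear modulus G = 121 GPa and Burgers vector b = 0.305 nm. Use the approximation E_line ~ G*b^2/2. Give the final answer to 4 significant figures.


E = G*b^2/2
b = 0.305 nm = 3.05e-10 m
G = 121 GPa = 1.21e+11 Pa
E = 0.5 * 1.21e+11 * (3.05e-10)^2
E = 5.628e-09 J/m


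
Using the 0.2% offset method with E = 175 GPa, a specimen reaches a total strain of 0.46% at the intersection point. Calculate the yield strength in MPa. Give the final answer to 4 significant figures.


Offset strain = 0.002
Elastic strain at yield = total_strain - offset = 4.6e-03 - 0.002 = 2.6e-03
sigma_y = E * elastic_strain = 175000 * 2.6e-03
sigma_y = 455 MPa


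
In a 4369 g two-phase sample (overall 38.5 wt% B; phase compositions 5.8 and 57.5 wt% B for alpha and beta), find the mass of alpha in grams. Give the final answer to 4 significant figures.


f_alpha = (C_beta - C0) / (C_beta - C_alpha)
f_alpha = (57.5 - 38.5) / (57.5 - 5.8) = 0.367505
m_alpha = f_alpha * m_total = 0.367505 * 4369 = 1606 g


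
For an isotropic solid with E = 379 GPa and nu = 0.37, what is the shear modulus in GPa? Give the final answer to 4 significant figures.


G = E / (2*(1+nu))
G = 379 / (2*(1+0.37))
G = 138.3 GPa


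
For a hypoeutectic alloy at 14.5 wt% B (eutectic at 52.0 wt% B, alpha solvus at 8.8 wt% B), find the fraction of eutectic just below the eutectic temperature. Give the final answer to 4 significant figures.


f_primary = (C_e - C0) / (C_e - C_alpha_max)
f_primary = (52.0 - 14.5) / (52.0 - 8.8)
f_primary = 0.868056
f_eutectic = 1 - 0.868056 = 0.1319


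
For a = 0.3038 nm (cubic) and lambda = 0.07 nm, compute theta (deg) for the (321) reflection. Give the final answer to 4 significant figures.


d = a / sqrt(h^2+k^2+l^2)
d = 0.3038 / sqrt(14) = 0.081194 nm
lambda = 2*d*sin(theta)  =>  sin(theta) = lambda / (2*d)
sin(theta) = 0.07 / (2 * 0.081194) = 0.431067
theta = 25.54 deg


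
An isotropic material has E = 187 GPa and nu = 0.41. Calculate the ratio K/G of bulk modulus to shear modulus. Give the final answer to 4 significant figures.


G = E / (2*(1+nu))
G = 187 / (2*(1+0.41)) = 66.3121 GPa
K = E / (3*(1-2*nu))
K = 187 / (3*(1-2*0.41)) = 346.296 GPa
K/G = 346.296 / 66.3121 = 5.222


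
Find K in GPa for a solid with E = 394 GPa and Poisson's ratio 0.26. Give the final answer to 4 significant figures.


K = E / (3*(1-2*nu))
K = 394 / (3*(1-2*0.26))
K = 273.6 GPa


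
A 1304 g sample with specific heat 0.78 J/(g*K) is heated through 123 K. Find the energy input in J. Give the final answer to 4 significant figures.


Q = m * cp * dT
Q = 1304 * 0.78 * 123
Q = 125100 J


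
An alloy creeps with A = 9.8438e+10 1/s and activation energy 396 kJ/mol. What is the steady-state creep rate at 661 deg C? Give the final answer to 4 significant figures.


rate = A * exp(-Q / (R*T))
T = 661 + 273.15 = 934.15 K
rate = 9.8438e+10 * exp(-396e3 / (8.314 * 934.15))
rate = 7.068e-12 1/s


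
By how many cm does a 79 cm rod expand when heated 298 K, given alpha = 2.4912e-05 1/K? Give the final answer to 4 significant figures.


dL = L0 * alpha * dT
dL = 79 * 2.4912e-05 * 298
dL = 0.5865 cm


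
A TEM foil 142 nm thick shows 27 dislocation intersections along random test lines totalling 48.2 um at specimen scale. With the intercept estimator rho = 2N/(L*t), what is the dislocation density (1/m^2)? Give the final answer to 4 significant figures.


rho = 2N / (L * t)
L = 48.2 um = 4.82e-05 m, t = 142 nm = 1.42e-07 m
rho = 2 * 27 / (4.82e-05 * 1.42e-07)
rho = 7.89e+12 1/m^2


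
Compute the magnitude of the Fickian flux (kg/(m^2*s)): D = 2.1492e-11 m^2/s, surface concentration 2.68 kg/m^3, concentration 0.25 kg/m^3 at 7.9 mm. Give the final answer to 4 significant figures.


J = -D * (dC/dx) = D * (C1 - C2) / dx
J = 2.1492e-11 * (2.68 - 0.25) / 7.9e-03
J = 6.611e-09 kg/(m^2*s)


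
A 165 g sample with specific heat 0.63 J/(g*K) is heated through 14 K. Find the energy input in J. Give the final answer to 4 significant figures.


Q = m * cp * dT
Q = 165 * 0.63 * 14
Q = 1455 J


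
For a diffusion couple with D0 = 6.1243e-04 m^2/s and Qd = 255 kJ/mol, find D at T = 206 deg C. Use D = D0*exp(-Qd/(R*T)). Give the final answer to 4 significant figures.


D = D0 * exp(-Qd / (R*T))
T = 479.15 K
D = 6.1243e-04 * exp(-255e3 / (8.314 * 479.15))
D = 9.709e-32 m^2/s


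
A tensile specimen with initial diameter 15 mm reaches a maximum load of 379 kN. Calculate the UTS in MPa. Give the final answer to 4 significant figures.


A0 = pi*(d/2)^2 = pi*(15/2)^2 = 176.715 mm^2
UTS = F_max / A0 = 379*1000 / 176.715
UTS = 2145 MPa


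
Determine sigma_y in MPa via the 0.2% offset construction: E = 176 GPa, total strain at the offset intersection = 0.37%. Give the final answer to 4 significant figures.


Offset strain = 0.002
Elastic strain at yield = total_strain - offset = 3.7e-03 - 0.002 = 1.7e-03
sigma_y = E * elastic_strain = 176000 * 1.7e-03
sigma_y = 299.2 MPa


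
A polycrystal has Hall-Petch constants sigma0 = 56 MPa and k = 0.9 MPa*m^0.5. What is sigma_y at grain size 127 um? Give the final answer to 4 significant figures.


sigma_y = sigma0 + k / sqrt(d)
d = 127 um = 1.27e-04 m
sigma_y = 56 + 0.9 / sqrt(1.27e-04)
sigma_y = 135.9 MPa


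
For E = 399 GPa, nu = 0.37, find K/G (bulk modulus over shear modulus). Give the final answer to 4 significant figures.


G = E / (2*(1+nu))
G = 399 / (2*(1+0.37)) = 145.62 GPa
K = E / (3*(1-2*nu))
K = 399 / (3*(1-2*0.37)) = 511.538 GPa
K/G = 511.538 / 145.62 = 3.513


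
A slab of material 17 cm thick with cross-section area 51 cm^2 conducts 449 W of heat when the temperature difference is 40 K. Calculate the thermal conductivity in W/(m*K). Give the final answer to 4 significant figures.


k = Q*L / (A*dT)
L = 0.17 m, A = 5.1e-03 m^2
k = 449 * 0.17 / (5.1e-03 * 40)
k = 374.2 W/(m*K)


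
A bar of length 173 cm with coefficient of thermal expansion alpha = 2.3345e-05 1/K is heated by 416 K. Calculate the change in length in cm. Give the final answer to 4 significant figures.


dL = L0 * alpha * dT
dL = 173 * 2.3345e-05 * 416
dL = 1.68 cm


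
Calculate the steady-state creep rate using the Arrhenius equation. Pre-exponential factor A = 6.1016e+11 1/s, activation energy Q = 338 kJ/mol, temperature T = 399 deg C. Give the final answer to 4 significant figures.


rate = A * exp(-Q / (R*T))
T = 399 + 273.15 = 672.15 K
rate = 6.1016e+11 * exp(-338e3 / (8.314 * 672.15))
rate = 3.293e-15 1/s


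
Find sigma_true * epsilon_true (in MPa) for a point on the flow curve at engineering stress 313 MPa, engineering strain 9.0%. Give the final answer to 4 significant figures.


sigma_true = sigma_eng * (1 + epsilon_eng)
sigma_true = 313 * (1 + 0.09) = 341.17 MPa
epsilon_true = ln(1 + epsilon_eng)
epsilon_true = ln(1 + 0.09) = 0.0861777
sigma_true * epsilon_true = 341.17 * 0.0861777 = 29.4 MPa


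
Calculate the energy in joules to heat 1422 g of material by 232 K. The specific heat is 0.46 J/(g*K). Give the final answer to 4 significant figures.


Q = m * cp * dT
Q = 1422 * 0.46 * 232
Q = 151800 J


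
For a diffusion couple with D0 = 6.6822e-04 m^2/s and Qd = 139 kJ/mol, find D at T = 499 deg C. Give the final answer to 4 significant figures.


D = D0 * exp(-Qd / (R*T))
T = 772.15 K
D = 6.6822e-04 * exp(-139e3 / (8.314 * 772.15))
D = 2.639e-13 m^2/s


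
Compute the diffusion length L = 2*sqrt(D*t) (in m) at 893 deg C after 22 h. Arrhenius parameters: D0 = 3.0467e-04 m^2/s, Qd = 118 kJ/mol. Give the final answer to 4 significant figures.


Step 1: D = D0 * exp(-Qd/(R*T))
T = 1166.15 K
D = 3.0467e-04 * exp(-118e3 / (8.314 * 1166.15)) = 1.57811e-09 m^2/s
Step 2: L = 2*sqrt(D*t)
t = 22 h = 79200 s
L = 2*sqrt(1.57811e-09 * 79200) = 0.02236 m


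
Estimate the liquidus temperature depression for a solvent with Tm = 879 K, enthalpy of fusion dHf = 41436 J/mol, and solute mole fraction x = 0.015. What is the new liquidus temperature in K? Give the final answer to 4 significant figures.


dT = R*Tm^2*x / dHf
dT = 8.314 * 879^2 * 0.015 / 41436
dT = 2.32542 K
T_new = 879 - 2.32542 = 876.7 K


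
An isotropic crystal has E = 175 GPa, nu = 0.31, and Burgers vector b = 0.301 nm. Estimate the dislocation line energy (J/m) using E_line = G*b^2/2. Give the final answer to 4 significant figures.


Step 1: G = E / (2*(1+nu))
G = 175 / (2*(1+0.31)) = 66.7939 GPa = 6.67939e+10 Pa
Step 2: E_line = G*b^2/2
b = 0.301 nm = 3.01e-10 m
E_line = 0.5 * 6.67939e+10 * (3.01e-10)^2 = 3.026e-09 J/m


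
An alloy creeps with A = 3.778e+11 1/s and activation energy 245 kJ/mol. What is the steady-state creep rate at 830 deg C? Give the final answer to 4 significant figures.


rate = A * exp(-Q / (R*T))
T = 830 + 273.15 = 1103.15 K
rate = 3.778e+11 * exp(-245e3 / (8.314 * 1103.15))
rate = 0.9462 1/s


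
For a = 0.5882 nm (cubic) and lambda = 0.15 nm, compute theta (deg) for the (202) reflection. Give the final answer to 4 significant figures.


d = a / sqrt(h^2+k^2+l^2)
d = 0.5882 / sqrt(8) = 0.20796 nm
lambda = 2*d*sin(theta)  =>  sin(theta) = lambda / (2*d)
sin(theta) = 0.15 / (2 * 0.20796) = 0.360646
theta = 21.14 deg


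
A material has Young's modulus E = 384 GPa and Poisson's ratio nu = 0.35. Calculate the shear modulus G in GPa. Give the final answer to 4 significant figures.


G = E / (2*(1+nu))
G = 384 / (2*(1+0.35))
G = 142.2 GPa


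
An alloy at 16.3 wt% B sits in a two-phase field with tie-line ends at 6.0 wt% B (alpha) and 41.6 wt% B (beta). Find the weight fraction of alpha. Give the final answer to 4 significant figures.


f_alpha = (C_beta - C0) / (C_beta - C_alpha)
f_alpha = (41.6 - 16.3) / (41.6 - 6.0)
f_alpha = 0.7107


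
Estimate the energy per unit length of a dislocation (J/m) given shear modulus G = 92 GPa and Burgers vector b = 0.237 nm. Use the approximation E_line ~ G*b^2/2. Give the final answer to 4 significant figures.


E = G*b^2/2
b = 0.237 nm = 2.37e-10 m
G = 92 GPa = 9.2e+10 Pa
E = 0.5 * 9.2e+10 * (2.37e-10)^2
E = 2.584e-09 J/m


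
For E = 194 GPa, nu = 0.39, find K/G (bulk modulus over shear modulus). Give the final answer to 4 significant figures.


G = E / (2*(1+nu))
G = 194 / (2*(1+0.39)) = 69.7842 GPa
K = E / (3*(1-2*nu))
K = 194 / (3*(1-2*0.39)) = 293.939 GPa
K/G = 293.939 / 69.7842 = 4.212


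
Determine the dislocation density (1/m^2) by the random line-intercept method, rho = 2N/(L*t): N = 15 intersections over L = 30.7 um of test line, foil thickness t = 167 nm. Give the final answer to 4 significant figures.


rho = 2N / (L * t)
L = 30.7 um = 3.07e-05 m, t = 167 nm = 1.67e-07 m
rho = 2 * 15 / (3.07e-05 * 1.67e-07)
rho = 5.851e+12 1/m^2


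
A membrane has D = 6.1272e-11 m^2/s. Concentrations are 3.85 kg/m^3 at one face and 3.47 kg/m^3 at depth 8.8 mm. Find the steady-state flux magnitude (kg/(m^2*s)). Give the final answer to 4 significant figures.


J = -D * (dC/dx) = D * (C1 - C2) / dx
J = 6.1272e-11 * (3.85 - 3.47) / 8.8e-03
J = 2.646e-09 kg/(m^2*s)


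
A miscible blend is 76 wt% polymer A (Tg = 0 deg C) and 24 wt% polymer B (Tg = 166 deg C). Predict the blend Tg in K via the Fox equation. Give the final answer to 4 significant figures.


1/Tg = w1/Tg1 + w2/Tg2 (in Kelvin)
Tg1 = 273.15 K, Tg2 = 439.15 K
1/Tg = 0.76/273.15 + 0.24/439.15
Tg = 300.4 K


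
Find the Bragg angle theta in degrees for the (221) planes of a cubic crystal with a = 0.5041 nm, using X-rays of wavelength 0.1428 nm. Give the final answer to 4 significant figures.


d = a / sqrt(h^2+k^2+l^2)
d = 0.5041 / sqrt(9) = 0.168033 nm
lambda = 2*d*sin(theta)  =>  sin(theta) = lambda / (2*d)
sin(theta) = 0.1428 / (2 * 0.168033) = 0.424916
theta = 25.15 deg


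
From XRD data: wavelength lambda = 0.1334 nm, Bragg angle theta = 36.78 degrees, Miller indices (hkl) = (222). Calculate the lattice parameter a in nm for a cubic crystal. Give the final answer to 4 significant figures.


d = lambda / (2*sin(theta))
d = 0.1334 / (2*sin(36.78 deg))
d = 0.1114 nm
a = d * sqrt(h^2+k^2+l^2) = 0.1114 * sqrt(12)
a = 0.3859 nm


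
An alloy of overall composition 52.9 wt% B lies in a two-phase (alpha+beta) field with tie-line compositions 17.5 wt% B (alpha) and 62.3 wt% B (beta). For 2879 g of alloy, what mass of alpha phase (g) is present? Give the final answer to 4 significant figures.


f_alpha = (C_beta - C0) / (C_beta - C_alpha)
f_alpha = (62.3 - 52.9) / (62.3 - 17.5) = 0.209821
m_alpha = f_alpha * m_total = 0.209821 * 2879 = 604.1 g


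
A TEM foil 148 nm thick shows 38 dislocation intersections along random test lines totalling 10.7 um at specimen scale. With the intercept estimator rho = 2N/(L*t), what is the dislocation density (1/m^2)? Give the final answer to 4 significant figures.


rho = 2N / (L * t)
L = 10.7 um = 1.07e-05 m, t = 148 nm = 1.48e-07 m
rho = 2 * 38 / (1.07e-05 * 1.48e-07)
rho = 4.799e+13 1/m^2


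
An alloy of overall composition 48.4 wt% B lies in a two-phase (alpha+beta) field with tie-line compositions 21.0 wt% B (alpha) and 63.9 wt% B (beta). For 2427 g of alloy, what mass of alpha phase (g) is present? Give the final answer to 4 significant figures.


f_alpha = (C_beta - C0) / (C_beta - C_alpha)
f_alpha = (63.9 - 48.4) / (63.9 - 21.0) = 0.361305
m_alpha = f_alpha * m_total = 0.361305 * 2427 = 876.9 g


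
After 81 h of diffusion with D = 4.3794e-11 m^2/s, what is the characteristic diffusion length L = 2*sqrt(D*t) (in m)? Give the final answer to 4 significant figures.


t = 81 hr = 291600 s
Diffusion length = 2*sqrt(D*t)
= 2*sqrt(4.3794e-11 * 291600)
= 7.147e-03 m


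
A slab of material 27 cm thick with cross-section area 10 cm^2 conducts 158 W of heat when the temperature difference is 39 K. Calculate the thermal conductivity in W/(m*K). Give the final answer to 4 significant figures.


k = Q*L / (A*dT)
L = 0.27 m, A = 1e-03 m^2
k = 158 * 0.27 / (1e-03 * 39)
k = 1094 W/(m*K)


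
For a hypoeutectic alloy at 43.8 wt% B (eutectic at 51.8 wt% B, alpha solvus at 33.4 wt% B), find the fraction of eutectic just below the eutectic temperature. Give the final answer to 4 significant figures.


f_primary = (C_e - C0) / (C_e - C_alpha_max)
f_primary = (51.8 - 43.8) / (51.8 - 33.4)
f_primary = 0.434783
f_eutectic = 1 - 0.434783 = 0.5652


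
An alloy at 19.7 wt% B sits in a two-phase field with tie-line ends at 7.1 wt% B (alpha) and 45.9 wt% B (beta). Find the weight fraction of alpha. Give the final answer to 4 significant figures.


f_alpha = (C_beta - C0) / (C_beta - C_alpha)
f_alpha = (45.9 - 19.7) / (45.9 - 7.1)
f_alpha = 0.6753


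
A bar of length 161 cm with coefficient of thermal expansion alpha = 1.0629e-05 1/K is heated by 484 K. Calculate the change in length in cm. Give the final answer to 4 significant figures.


dL = L0 * alpha * dT
dL = 161 * 1.0629e-05 * 484
dL = 0.8283 cm


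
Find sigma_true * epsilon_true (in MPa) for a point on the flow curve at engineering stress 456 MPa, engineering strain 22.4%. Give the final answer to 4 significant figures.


sigma_true = sigma_eng * (1 + epsilon_eng)
sigma_true = 456 * (1 + 0.224) = 558.144 MPa
epsilon_true = ln(1 + epsilon_eng)
epsilon_true = ln(1 + 0.224) = 0.202124
sigma_true * epsilon_true = 558.144 * 0.202124 = 112.8 MPa


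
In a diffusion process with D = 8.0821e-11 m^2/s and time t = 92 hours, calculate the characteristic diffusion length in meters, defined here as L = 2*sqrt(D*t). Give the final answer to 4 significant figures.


t = 92 hr = 331200 s
Diffusion length = 2*sqrt(D*t)
= 2*sqrt(8.0821e-11 * 331200)
= 0.01035 m


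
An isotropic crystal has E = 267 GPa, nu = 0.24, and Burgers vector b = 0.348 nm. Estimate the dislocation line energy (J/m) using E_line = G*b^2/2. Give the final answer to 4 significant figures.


Step 1: G = E / (2*(1+nu))
G = 267 / (2*(1+0.24)) = 107.661 GPa = 1.07661e+11 Pa
Step 2: E_line = G*b^2/2
b = 0.348 nm = 3.48e-10 m
E_line = 0.5 * 1.07661e+11 * (3.48e-10)^2 = 6.519e-09 J/m


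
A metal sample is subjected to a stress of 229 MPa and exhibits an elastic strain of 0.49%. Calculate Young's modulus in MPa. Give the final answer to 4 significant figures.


E = sigma / epsilon
epsilon = 0.49% = 4.9e-03
E = 229 / 4.9e-03
E = 46730 MPa


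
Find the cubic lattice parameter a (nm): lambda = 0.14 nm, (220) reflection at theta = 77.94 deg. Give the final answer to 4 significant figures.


d = lambda / (2*sin(theta))
d = 0.14 / (2*sin(77.94 deg))
d = 0.0715798 nm
a = d * sqrt(h^2+k^2+l^2) = 0.0715798 * sqrt(8)
a = 0.2025 nm


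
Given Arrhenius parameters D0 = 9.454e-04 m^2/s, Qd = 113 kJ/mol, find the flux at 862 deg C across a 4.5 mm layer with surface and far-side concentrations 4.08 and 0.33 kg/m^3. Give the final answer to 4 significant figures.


Step 1: D = D0 * exp(-Qd/(R*T))
T = 862 + 273.15 = 1135.15 K
D = 9.454e-04 * exp(-113e3 / (8.314 * 1135.15)) = 5.96571e-09 m^2/s
Step 2: J = D * (C1 - C2) / dx
J = 5.96571e-09 * (4.08 - 0.33) / 4.5e-03
J = 4.971e-06 kg/(m^2*s)


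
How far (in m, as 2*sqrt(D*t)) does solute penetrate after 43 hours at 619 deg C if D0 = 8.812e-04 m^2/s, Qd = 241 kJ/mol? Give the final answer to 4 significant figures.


Step 1: D = D0 * exp(-Qd/(R*T))
T = 892.15 K
D = 8.812e-04 * exp(-241e3 / (8.314 * 892.15)) = 6.82677e-18 m^2/s
Step 2: L = 2*sqrt(D*t)
t = 43 h = 154800 s
L = 2*sqrt(6.82677e-18 * 154800) = 2.056e-06 m


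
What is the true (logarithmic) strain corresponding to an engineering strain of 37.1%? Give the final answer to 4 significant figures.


epsilon_true = ln(1 + epsilon_eng)
epsilon_true = ln(1 + 0.371)
epsilon_true = 0.3155


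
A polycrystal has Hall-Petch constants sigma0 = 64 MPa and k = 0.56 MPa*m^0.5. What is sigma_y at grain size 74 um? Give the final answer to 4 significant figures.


sigma_y = sigma0 + k / sqrt(d)
d = 74 um = 7.4e-05 m
sigma_y = 64 + 0.56 / sqrt(7.4e-05)
sigma_y = 129.1 MPa


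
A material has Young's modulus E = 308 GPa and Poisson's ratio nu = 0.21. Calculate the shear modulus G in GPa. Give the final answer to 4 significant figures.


G = E / (2*(1+nu))
G = 308 / (2*(1+0.21))
G = 127.3 GPa


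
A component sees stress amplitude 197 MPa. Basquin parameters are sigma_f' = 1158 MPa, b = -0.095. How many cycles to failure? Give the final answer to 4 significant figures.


sigma_a = sigma_f' * (2*Nf)^b
2*Nf = (sigma_a / sigma_f')^(1/b)
2*Nf = (197 / 1158)^(1/-0.095)
2*Nf = 1.25109e+08
Nf = 6.255e+07 cycles


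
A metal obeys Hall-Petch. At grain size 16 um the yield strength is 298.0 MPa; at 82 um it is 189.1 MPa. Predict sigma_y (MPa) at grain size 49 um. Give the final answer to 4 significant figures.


sigma_y = sigma0 + k / sqrt(d)
1/sqrt(d1) = 1/sqrt(1.6e-05) = 250;  1/sqrt(d2) = 110.432
k = (sigma1 - sigma2) / (1/sqrt(d1) - 1/sqrt(d2)) = (298.0 - 189.1) / (250 - 110.432) = 0.780262 MPa*m^0.5
sigma0 = sigma1 - k/sqrt(d1) = 298.0 - 0.780262*250 = 102.934 MPa
sigma_y(d3) = 102.934 + 0.780262 / sqrt(4.9e-05) = 214.4 MPa


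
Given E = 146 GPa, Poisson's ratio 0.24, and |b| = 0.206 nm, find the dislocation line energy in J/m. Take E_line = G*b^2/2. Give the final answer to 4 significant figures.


Step 1: G = E / (2*(1+nu))
G = 146 / (2*(1+0.24)) = 58.871 GPa = 5.8871e+10 Pa
Step 2: E_line = G*b^2/2
b = 0.206 nm = 2.06e-10 m
E_line = 0.5 * 5.8871e+10 * (2.06e-10)^2 = 1.249e-09 J/m


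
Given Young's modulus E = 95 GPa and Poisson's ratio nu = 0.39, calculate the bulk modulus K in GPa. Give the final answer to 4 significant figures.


K = E / (3*(1-2*nu))
K = 95 / (3*(1-2*0.39))
K = 143.9 GPa


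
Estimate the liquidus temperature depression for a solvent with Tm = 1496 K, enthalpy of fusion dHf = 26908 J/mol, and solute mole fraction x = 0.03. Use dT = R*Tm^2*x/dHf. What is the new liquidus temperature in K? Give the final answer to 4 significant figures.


dT = R*Tm^2*x / dHf
dT = 8.314 * 1496^2 * 0.03 / 26908
dT = 20.745 K
T_new = 1496 - 20.745 = 1475 K


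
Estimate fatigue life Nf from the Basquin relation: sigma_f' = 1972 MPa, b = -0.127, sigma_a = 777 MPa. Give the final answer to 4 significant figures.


sigma_a = sigma_f' * (2*Nf)^b
2*Nf = (sigma_a / sigma_f')^(1/b)
2*Nf = (777 / 1972)^(1/-0.127)
2*Nf = 1530.83
Nf = 765.4 cycles


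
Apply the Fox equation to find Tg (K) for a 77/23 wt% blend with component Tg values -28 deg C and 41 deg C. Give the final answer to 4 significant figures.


1/Tg = w1/Tg1 + w2/Tg2 (in Kelvin)
Tg1 = 245.15 K, Tg2 = 314.15 K
1/Tg = 0.77/245.15 + 0.23/314.15
Tg = 258.2 K


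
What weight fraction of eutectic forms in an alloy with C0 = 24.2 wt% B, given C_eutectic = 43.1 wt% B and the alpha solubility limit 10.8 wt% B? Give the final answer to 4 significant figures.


f_primary = (C_e - C0) / (C_e - C_alpha_max)
f_primary = (43.1 - 24.2) / (43.1 - 10.8)
f_primary = 0.585139
f_eutectic = 1 - 0.585139 = 0.4149


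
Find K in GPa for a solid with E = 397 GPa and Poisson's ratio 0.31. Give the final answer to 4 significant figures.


K = E / (3*(1-2*nu))
K = 397 / (3*(1-2*0.31))
K = 348.2 GPa


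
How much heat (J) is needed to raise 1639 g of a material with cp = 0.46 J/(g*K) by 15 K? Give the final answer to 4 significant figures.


Q = m * cp * dT
Q = 1639 * 0.46 * 15
Q = 11310 J


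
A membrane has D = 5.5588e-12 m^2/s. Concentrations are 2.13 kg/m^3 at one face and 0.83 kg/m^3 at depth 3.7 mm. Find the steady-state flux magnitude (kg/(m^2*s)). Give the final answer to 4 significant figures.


J = -D * (dC/dx) = D * (C1 - C2) / dx
J = 5.5588e-12 * (2.13 - 0.83) / 3.7e-03
J = 1.953e-09 kg/(m^2*s)


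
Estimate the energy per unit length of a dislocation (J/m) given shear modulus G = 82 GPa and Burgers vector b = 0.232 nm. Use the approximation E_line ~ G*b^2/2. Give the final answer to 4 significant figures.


E = G*b^2/2
b = 0.232 nm = 2.32e-10 m
G = 82 GPa = 8.2e+10 Pa
E = 0.5 * 8.2e+10 * (2.32e-10)^2
E = 2.207e-09 J/m


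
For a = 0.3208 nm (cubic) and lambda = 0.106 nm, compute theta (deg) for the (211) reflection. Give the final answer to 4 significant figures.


d = a / sqrt(h^2+k^2+l^2)
d = 0.3208 / sqrt(6) = 0.130966 nm
lambda = 2*d*sin(theta)  =>  sin(theta) = lambda / (2*d)
sin(theta) = 0.106 / (2 * 0.130966) = 0.404685
theta = 23.87 deg


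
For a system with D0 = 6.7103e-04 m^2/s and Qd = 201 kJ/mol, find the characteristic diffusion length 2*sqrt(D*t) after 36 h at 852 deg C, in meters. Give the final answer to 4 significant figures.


Step 1: D = D0 * exp(-Qd/(R*T))
T = 1125.15 K
D = 6.7103e-04 * exp(-201e3 / (8.314 * 1125.15)) = 3.12651e-13 m^2/s
Step 2: L = 2*sqrt(D*t)
t = 36 h = 129600 s
L = 2*sqrt(3.12651e-13 * 129600) = 4.026e-04 m


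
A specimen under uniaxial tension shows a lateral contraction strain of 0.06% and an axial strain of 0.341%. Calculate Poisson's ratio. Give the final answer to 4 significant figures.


nu = -epsilon_lat / epsilon_axial
Lateral strain is contraction (negative), so using magnitudes:
nu = 0.06 / 0.341
nu = 0.176


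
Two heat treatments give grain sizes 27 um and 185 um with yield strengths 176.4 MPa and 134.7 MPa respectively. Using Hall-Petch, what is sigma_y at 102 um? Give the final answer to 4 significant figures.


sigma_y = sigma0 + k / sqrt(d)
1/sqrt(d1) = 1/sqrt(2.7e-05) = 192.45;  1/sqrt(d2) = 73.5215
k = (sigma1 - sigma2) / (1/sqrt(d1) - 1/sqrt(d2)) = (176.4 - 134.7) / (192.45 - 73.5215) = 0.35063 MPa*m^0.5
sigma0 = sigma1 - k/sqrt(d1) = 176.4 - 0.35063*192.45 = 108.921 MPa
sigma_y(d3) = 108.921 + 0.35063 / sqrt(1.02e-04) = 143.6 MPa


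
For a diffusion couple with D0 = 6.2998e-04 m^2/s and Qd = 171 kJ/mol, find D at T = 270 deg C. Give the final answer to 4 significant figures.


D = D0 * exp(-Qd / (R*T))
T = 543.15 K
D = 6.2998e-04 * exp(-171e3 / (8.314 * 543.15))
D = 2.258e-20 m^2/s


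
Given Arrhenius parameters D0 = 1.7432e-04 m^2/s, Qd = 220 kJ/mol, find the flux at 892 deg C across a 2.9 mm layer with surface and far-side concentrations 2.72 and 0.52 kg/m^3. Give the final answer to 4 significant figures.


Step 1: D = D0 * exp(-Qd/(R*T))
T = 892 + 273.15 = 1165.15 K
D = 1.7432e-04 * exp(-220e3 / (8.314 * 1165.15)) = 2.38896e-14 m^2/s
Step 2: J = D * (C1 - C2) / dx
J = 2.38896e-14 * (2.72 - 0.52) / 2.9e-03
J = 1.812e-11 kg/(m^2*s)


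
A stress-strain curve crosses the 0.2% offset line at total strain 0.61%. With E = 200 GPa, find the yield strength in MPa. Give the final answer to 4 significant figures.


Offset strain = 0.002
Elastic strain at yield = total_strain - offset = 6.1e-03 - 0.002 = 4.1e-03
sigma_y = E * elastic_strain = 200000 * 4.1e-03
sigma_y = 820 MPa


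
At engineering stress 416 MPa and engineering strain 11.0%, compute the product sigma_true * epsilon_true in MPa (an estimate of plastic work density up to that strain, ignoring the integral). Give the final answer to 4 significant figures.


sigma_true = sigma_eng * (1 + epsilon_eng)
sigma_true = 416 * (1 + 0.11) = 461.76 MPa
epsilon_true = ln(1 + epsilon_eng)
epsilon_true = ln(1 + 0.11) = 0.10436
sigma_true * epsilon_true = 461.76 * 0.10436 = 48.19 MPa


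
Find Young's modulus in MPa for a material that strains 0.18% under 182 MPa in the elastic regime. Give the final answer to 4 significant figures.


E = sigma / epsilon
epsilon = 0.18% = 1.8e-03
E = 182 / 1.8e-03
E = 101100 MPa


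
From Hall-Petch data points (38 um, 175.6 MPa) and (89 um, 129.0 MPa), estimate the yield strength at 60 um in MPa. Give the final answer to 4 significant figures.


sigma_y = sigma0 + k / sqrt(d)
1/sqrt(d1) = 1/sqrt(3.8e-05) = 162.221;  1/sqrt(d2) = 106
k = (sigma1 - sigma2) / (1/sqrt(d1) - 1/sqrt(d2)) = (175.6 - 129.0) / (162.221 - 106) = 0.828862 MPa*m^0.5
sigma0 = sigma1 - k/sqrt(d1) = 175.6 - 0.828862*162.221 = 41.1408 MPa
sigma_y(d3) = 41.1408 + 0.828862 / sqrt(6e-05) = 148.1 MPa


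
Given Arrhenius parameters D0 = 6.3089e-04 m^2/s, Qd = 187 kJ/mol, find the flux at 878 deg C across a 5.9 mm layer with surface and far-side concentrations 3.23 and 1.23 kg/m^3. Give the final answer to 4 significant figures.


Step 1: D = D0 * exp(-Qd/(R*T))
T = 878 + 273.15 = 1151.15 K
D = 6.3089e-04 * exp(-187e3 / (8.314 * 1151.15)) = 2.06218e-12 m^2/s
Step 2: J = D * (C1 - C2) / dx
J = 2.06218e-12 * (3.23 - 1.23) / 5.9e-03
J = 6.99e-10 kg/(m^2*s)


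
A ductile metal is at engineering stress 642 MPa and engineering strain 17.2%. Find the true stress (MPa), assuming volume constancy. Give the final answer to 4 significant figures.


sigma_true = sigma_eng * (1 + epsilon_eng)
sigma_true = 642 * (1 + 0.172)
sigma_true = 752.4 MPa


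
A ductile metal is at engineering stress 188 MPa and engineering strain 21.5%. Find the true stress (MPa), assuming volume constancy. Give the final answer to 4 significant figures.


sigma_true = sigma_eng * (1 + epsilon_eng)
sigma_true = 188 * (1 + 0.215)
sigma_true = 228.4 MPa


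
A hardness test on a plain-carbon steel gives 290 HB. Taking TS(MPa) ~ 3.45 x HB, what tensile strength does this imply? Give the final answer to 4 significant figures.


TS (MPa) = 3.45 * HB
TS = 3.45 * 290
TS = 1001 MPa


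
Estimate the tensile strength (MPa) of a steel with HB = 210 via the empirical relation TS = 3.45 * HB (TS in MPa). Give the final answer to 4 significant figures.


TS (MPa) = 3.45 * HB
TS = 3.45 * 210
TS = 724.5 MPa


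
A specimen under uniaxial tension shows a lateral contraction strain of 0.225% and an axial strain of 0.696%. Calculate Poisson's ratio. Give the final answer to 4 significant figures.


nu = -epsilon_lat / epsilon_axial
Lateral strain is contraction (negative), so using magnitudes:
nu = 0.225 / 0.696
nu = 0.3233
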